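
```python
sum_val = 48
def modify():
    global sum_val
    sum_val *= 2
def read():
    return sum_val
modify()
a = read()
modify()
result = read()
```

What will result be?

Step 1: sum_val = 48.
Step 2: First modify(): sum_val = 48 * 2 = 96.
Step 3: Second modify(): sum_val = 96 * 2 = 192.
Step 4: read() returns 192

The answer is 192.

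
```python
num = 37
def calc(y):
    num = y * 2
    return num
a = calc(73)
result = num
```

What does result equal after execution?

Step 1: Global num = 37.
Step 2: calc(73) creates local num = 73 * 2 = 146.
Step 3: Global num unchanged because no global keyword. result = 37

The answer is 37.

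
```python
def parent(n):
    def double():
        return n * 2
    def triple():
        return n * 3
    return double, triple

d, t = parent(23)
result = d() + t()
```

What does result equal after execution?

Step 1: Both closures capture the same n = 23.
Step 2: d() = 23 * 2 = 46, t() = 23 * 3 = 69.
Step 3: result = 46 + 69 = 115

The answer is 115.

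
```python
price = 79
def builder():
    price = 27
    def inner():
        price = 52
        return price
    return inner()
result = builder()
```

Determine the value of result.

Step 1: Three scopes define price: global (79), builder (27), inner (52).
Step 2: inner() has its own local price = 52, which shadows both enclosing and global.
Step 3: result = 52 (local wins in LEGB)

The answer is 52.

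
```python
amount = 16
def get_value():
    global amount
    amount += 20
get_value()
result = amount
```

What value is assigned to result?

Step 1: amount = 16 globally.
Step 2: get_value() modifies global amount: amount += 20 = 36.
Step 3: result = 36

The answer is 36.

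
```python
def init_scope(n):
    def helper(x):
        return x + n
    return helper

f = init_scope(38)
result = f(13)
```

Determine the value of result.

Step 1: init_scope(38) creates a closure that captures n = 38.
Step 2: f(13) calls the closure with x = 13, returning 13 + 38 = 51.
Step 3: result = 51

The answer is 51.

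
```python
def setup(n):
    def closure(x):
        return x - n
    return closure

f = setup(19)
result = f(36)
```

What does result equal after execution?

Step 1: setup(19) creates a closure capturing n = 19.
Step 2: f(36) computes 36 - 19 = 17.
Step 3: result = 17

The answer is 17.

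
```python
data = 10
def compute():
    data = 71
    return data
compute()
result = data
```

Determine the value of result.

Step 1: data = 10 globally.
Step 2: compute() creates a LOCAL data = 71 (no global keyword!).
Step 3: The global data is unchanged. result = 10

The answer is 10.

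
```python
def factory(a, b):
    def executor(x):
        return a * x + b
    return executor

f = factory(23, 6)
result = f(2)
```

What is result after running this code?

Step 1: factory(23, 6) captures a = 23, b = 6.
Step 2: f(2) computes 23 * 2 + 6 = 52.
Step 3: result = 52

The answer is 52.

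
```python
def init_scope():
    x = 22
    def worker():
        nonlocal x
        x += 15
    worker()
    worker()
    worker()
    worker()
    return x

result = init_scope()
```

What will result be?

Step 1: x starts at 22.
Step 2: worker() is called 4 times, each adding 15.
Step 3: x = 22 + 15 * 4 = 82

The answer is 82.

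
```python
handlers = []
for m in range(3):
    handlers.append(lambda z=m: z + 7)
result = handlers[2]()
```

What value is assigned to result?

Step 1: Default argument z=m captures m's value at definition time.
Step 2: handlers[2] was defined when m = 2, so z defaults to 2.
Step 3: result = 2 + 7 = 9 (default arg fixes the late binding issue)

The answer is 9.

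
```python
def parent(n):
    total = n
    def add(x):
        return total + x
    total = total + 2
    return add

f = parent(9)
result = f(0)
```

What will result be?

Step 1: parent(9) sets total = 9, then total = 9 + 2 = 11.
Step 2: Closures capture by reference, so add sees total = 11.
Step 3: f(0) returns 11 + 0 = 11

The answer is 11.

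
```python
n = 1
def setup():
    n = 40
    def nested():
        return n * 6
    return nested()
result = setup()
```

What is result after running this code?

Step 1: setup() shadows global n with n = 40.
Step 2: nested() finds n = 40 in enclosing scope, computes 40 * 6 = 240.
Step 3: result = 240

The answer is 240.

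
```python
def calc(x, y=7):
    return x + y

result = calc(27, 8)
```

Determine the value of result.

Step 1: calc(27, 8) overrides default y with 8.
Step 2: Returns 27 + 8 = 35.
Step 3: result = 35

The answer is 35.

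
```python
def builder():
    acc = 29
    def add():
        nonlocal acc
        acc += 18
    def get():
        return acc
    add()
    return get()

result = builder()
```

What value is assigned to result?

Step 1: acc = 29. add() modifies it via nonlocal, get() reads it.
Step 2: add() makes acc = 29 + 18 = 47.
Step 3: get() returns 47. result = 47

The answer is 47.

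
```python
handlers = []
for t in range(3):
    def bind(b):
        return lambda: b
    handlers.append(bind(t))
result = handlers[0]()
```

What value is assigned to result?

Step 1: bind(t) creates a new scope capturing b = t at call time.
Step 2: handlers[0] = bind(0), so its lambda captures b = 0.
Step 3: result = 0 (closure factory fixes late binding)

The answer is 0.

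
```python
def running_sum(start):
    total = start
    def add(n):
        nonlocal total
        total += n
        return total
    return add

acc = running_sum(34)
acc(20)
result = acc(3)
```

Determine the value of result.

Step 1: running_sum(34) creates closure with total = 34.
Step 2: First acc(20): total = 34 + 20 = 54.
Step 3: Second acc(3): total = 54 + 3 = 57. result = 57

The answer is 57.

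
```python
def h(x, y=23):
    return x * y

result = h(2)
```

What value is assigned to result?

Step 1: h(2) uses default y = 23.
Step 2: Returns 2 * 23 = 46.
Step 3: result = 46

The answer is 46.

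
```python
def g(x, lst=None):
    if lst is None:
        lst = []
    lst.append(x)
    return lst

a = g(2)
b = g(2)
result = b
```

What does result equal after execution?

Step 1: None default with guard creates a NEW list each call.
Step 2: a = [2] (fresh list). b = [2] (another fresh list).
Step 3: result = [2] (this is the fix for mutable default)

The answer is [2].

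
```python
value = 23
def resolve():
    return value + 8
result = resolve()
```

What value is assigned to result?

Step 1: value = 23 is defined globally.
Step 2: resolve() looks up value from global scope = 23, then computes 23 + 8 = 31.
Step 3: result = 31

The answer is 31.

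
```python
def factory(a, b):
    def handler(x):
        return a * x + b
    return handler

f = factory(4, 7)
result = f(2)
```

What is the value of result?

Step 1: factory(4, 7) captures a = 4, b = 7.
Step 2: f(2) computes 4 * 2 + 7 = 15.
Step 3: result = 15

The answer is 15.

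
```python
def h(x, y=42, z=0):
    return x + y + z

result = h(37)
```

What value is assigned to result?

Step 1: h(37) uses defaults y = 42, z = 0.
Step 2: Returns 37 + 42 + 0 = 79.
Step 3: result = 79

The answer is 79.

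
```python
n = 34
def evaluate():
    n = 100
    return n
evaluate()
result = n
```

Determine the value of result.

Step 1: Global n = 34.
Step 2: evaluate() creates local n = 100 (shadow, not modification).
Step 3: After evaluate() returns, global n is unchanged. result = 34

The answer is 34.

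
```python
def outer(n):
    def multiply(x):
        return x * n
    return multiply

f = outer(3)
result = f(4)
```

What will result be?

Step 1: outer(3) returns multiply closure with n = 3.
Step 2: f(4) computes 4 * 3 = 12.
Step 3: result = 12

The answer is 12.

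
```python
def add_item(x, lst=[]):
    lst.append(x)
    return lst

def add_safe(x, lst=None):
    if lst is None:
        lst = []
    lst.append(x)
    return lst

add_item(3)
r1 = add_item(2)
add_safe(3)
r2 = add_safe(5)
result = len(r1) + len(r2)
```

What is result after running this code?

Step 1: add_item shares mutable default: after 2 calls, lst = [3, 2], len = 2.
Step 2: add_safe creates fresh list each time: r2 = [5], len = 1.
Step 3: result = 2 + 1 = 3

The answer is 3.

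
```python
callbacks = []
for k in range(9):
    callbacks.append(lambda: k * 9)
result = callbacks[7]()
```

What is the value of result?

Step 1: All lambdas reference the same variable k (late binding).
Step 2: After the loop, k = 8. Every lambda returns k * 9.
Step 3: callbacks[7]() = 8 * 9 = 72

The answer is 72.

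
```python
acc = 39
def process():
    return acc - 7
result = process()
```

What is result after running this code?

Step 1: acc = 39 is defined globally.
Step 2: process() looks up acc from global scope = 39, then computes 39 - 7 = 32.
Step 3: result = 32

The answer is 32.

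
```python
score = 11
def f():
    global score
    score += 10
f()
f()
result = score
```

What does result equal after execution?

Step 1: score = 11.
Step 2: First f(): score = 11 + 10 = 21.
Step 3: Second f(): score = 21 + 10 = 31. result = 31

The answer is 31.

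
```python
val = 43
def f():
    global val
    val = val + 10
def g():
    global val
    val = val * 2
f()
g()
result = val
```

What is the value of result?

Step 1: val = 43.
Step 2: f() adds 10: val = 43 + 10 = 53.
Step 3: g() doubles: val = 53 * 2 = 106.
Step 4: result = 106

The answer is 106.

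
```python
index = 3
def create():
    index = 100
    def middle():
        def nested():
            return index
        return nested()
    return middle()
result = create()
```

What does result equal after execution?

Step 1: create() defines index = 100. middle() and nested() have no local index.
Step 2: nested() checks local (none), enclosing middle() (none), enclosing create() and finds index = 100.
Step 3: result = 100

The answer is 100.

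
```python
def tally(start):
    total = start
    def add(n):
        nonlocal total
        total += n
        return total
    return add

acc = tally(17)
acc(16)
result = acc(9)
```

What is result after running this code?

Step 1: tally(17) creates closure with total = 17.
Step 2: First acc(16): total = 17 + 16 = 33.
Step 3: Second acc(9): total = 33 + 9 = 42. result = 42

The answer is 42.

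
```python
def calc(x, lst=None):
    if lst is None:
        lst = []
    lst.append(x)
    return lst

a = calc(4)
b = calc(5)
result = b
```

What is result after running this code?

Step 1: None default with guard creates a NEW list each call.
Step 2: a = [4] (fresh list). b = [5] (another fresh list).
Step 3: result = [5] (this is the fix for mutable default)

The answer is [5].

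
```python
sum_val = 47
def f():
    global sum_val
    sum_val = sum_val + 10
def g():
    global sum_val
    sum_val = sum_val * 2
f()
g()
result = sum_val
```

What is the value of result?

Step 1: sum_val = 47.
Step 2: f() adds 10: sum_val = 47 + 10 = 57.
Step 3: g() doubles: sum_val = 57 * 2 = 114.
Step 4: result = 114

The answer is 114.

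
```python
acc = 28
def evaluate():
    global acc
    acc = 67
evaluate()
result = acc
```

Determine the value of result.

Step 1: acc = 28 globally.
Step 2: evaluate() declares global acc and sets it to 67.
Step 3: After evaluate(), global acc = 67. result = 67

The answer is 67.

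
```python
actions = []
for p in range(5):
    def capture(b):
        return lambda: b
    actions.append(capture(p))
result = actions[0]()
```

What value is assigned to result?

Step 1: capture(p) creates a new scope capturing b = p at call time.
Step 2: actions[0] = capture(0), so its lambda captures b = 0.
Step 3: result = 0 (closure factory fixes late binding)

The answer is 0.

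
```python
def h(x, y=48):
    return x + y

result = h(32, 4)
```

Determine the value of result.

Step 1: h(32, 4) overrides default y with 4.
Step 2: Returns 32 + 4 = 36.
Step 3: result = 36

The answer is 36.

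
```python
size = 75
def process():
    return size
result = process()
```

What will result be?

Step 1: size = 75 is defined in the global scope.
Step 2: process() looks up size. No local size exists, so Python checks the global scope via LEGB rule and finds size = 75.
Step 3: result = 75

The answer is 75.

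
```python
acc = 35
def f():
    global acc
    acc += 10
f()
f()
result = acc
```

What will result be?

Step 1: acc = 35.
Step 2: First f(): acc = 35 + 10 = 45.
Step 3: Second f(): acc = 45 + 10 = 55. result = 55

The answer is 55.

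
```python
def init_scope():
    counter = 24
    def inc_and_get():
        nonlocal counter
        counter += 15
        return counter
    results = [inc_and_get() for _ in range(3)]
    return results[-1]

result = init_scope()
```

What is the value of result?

Step 1: counter = 24.
Step 2: Three calls to inc_and_get(), each adding 15.
Step 3: Last value = 24 + 15 * 3 = 69

The answer is 69.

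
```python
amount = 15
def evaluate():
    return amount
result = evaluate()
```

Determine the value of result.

Step 1: amount = 15 is defined in the global scope.
Step 2: evaluate() looks up amount. No local amount exists, so Python checks the global scope via LEGB rule and finds amount = 15.
Step 3: result = 15

The answer is 15.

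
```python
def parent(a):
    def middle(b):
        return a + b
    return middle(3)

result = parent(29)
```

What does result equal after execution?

Step 1: parent(29) passes a = 29.
Step 2: middle(3) has b = 3, reads a = 29 from enclosing.
Step 3: result = 29 + 3 = 32

The answer is 32.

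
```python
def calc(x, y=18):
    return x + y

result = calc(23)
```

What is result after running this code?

Step 1: calc(23) uses default y = 18.
Step 2: Returns 23 + 18 = 41.
Step 3: result = 41

The answer is 41.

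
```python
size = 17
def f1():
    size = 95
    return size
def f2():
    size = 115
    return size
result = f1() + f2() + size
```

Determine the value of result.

Step 1: Each function shadows global size with its own local.
Step 2: f1() returns 95, f2() returns 115.
Step 3: Global size = 17 is unchanged. result = 95 + 115 + 17 = 227

The answer is 227.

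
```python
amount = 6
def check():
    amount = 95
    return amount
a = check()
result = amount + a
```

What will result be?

Step 1: Global amount = 6. check() returns local amount = 95.
Step 2: a = 95. Global amount still = 6.
Step 3: result = 6 + 95 = 101

The answer is 101.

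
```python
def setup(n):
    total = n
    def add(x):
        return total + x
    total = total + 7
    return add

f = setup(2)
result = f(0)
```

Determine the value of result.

Step 1: setup(2) sets total = 2, then total = 2 + 7 = 9.
Step 2: Closures capture by reference, so add sees total = 9.
Step 3: f(0) returns 9 + 0 = 9

The answer is 9.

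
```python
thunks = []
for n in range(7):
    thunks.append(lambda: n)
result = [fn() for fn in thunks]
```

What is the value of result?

Step 1: All 7 lambdas share the same variable n.
Step 2: After the loop, n = 6.
Step 3: Each call returns 6. result = [6, 6, 6, 6, 6, 6, 6]

The answer is [6, 6, 6, 6, 6, 6, 6].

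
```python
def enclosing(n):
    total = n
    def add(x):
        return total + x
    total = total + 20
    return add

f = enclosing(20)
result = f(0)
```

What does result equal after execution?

Step 1: enclosing(20) sets total = 20, then total = 20 + 20 = 40.
Step 2: Closures capture by reference, so add sees total = 40.
Step 3: f(0) returns 40 + 0 = 40

The answer is 40.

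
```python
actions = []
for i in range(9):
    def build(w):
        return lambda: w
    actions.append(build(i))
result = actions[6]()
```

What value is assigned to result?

Step 1: build(i) creates a new scope capturing w = i at call time.
Step 2: actions[6] = build(6), so its lambda captures w = 6.
Step 3: result = 6 (closure factory fixes late binding)

The answer is 6.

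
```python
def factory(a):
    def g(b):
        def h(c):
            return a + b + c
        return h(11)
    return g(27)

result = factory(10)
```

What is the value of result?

Step 1: a = 10, b = 27, c = 11 across three nested scopes.
Step 2: h() accesses all three via LEGB rule.
Step 3: result = 10 + 27 + 11 = 48

The answer is 48.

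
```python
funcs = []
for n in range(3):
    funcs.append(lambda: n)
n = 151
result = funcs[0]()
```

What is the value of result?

Step 1: Lambdas capture the variable n by reference, not by value.
Step 2: After the loop, n is reassigned to 151.
Step 3: funcs[0]() looks up the current n = 151. result = 151

The answer is 151.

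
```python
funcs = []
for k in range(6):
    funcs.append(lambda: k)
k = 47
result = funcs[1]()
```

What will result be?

Step 1: Lambdas capture the variable k by reference, not by value.
Step 2: After the loop, k is reassigned to 47.
Step 3: funcs[1]() looks up the current k = 47. result = 47

The answer is 47.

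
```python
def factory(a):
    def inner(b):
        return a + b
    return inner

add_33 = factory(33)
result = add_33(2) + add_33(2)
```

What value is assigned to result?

Step 1: add_33 captures a = 33.
Step 2: add_33(2) = 33 + 2 = 35, called twice.
Step 3: result = 35 + 35 = 70

The answer is 70.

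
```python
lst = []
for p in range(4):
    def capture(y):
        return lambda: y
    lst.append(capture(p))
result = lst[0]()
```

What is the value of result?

Step 1: capture(p) creates a new scope capturing y = p at call time.
Step 2: lst[0] = capture(0), so its lambda captures y = 0.
Step 3: result = 0 (closure factory fixes late binding)

The answer is 0.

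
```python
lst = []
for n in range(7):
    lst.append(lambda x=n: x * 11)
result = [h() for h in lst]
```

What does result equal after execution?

Step 1: Default arg x=n captures n at each iteration.
Step 2: lst[k] has x defaulting to k, returns k * 11.
Step 3: result = [0, 11, 22, 33, 44, 55, 66]

The answer is [0, 11, 22, 33, 44, 55, 66].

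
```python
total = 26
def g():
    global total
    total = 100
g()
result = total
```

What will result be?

Step 1: total = 26 globally.
Step 2: g() declares global total and sets it to 100.
Step 3: After g(), global total = 100. result = 100

The answer is 100.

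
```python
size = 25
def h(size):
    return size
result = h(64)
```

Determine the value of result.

Step 1: Global size = 25.
Step 2: h(64) takes parameter size = 64, which shadows the global.
Step 3: result = 64

The answer is 64.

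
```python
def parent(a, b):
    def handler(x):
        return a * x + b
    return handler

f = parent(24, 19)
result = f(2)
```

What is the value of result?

Step 1: parent(24, 19) captures a = 24, b = 19.
Step 2: f(2) computes 24 * 2 + 19 = 67.
Step 3: result = 67

The answer is 67.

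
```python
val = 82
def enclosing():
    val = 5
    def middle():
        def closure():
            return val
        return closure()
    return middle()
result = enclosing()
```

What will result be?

Step 1: enclosing() defines val = 5. middle() and closure() have no local val.
Step 2: closure() checks local (none), enclosing middle() (none), enclosing enclosing() and finds val = 5.
Step 3: result = 5

The answer is 5.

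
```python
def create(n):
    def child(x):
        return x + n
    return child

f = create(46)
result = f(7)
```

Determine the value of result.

Step 1: create(46) creates a closure that captures n = 46.
Step 2: f(7) calls the closure with x = 7, returning 7 + 46 = 53.
Step 3: result = 53

The answer is 53.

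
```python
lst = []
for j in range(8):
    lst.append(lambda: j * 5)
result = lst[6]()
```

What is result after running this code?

Step 1: All lambdas reference the same variable j (late binding).
Step 2: After the loop, j = 7. Every lambda returns j * 5.
Step 3: lst[6]() = 7 * 5 = 35

The answer is 35.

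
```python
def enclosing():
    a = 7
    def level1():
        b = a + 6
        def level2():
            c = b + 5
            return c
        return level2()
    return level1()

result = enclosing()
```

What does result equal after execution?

Step 1: a = 7. b = a + 6 = 13.
Step 2: c = b + 5 = 13 + 5 = 18.
Step 3: result = 18

The answer is 18.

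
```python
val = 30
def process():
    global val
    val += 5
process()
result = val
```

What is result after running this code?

Step 1: val = 30 globally.
Step 2: process() modifies global val: val += 5 = 35.
Step 3: result = 35

The answer is 35.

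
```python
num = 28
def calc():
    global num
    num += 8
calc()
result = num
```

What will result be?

Step 1: num = 28 globally.
Step 2: calc() modifies global num: num += 8 = 36.
Step 3: result = 36

The answer is 36.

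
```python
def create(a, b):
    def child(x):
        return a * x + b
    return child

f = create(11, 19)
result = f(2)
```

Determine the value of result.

Step 1: create(11, 19) captures a = 11, b = 19.
Step 2: f(2) computes 11 * 2 + 19 = 41.
Step 3: result = 41

The answer is 41.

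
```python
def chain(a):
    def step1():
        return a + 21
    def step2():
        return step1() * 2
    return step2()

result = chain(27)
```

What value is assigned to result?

Step 1: chain(27) captures a = 27.
Step 2: step2() calls step1() which returns 27 + 21 = 48.
Step 3: step2() returns 48 * 2 = 96

The answer is 96.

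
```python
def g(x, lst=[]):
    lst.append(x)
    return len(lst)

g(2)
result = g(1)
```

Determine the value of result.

Step 1: Mutable default list persists between calls.
Step 2: First call: lst = [2], len = 1. Second call: lst = [2, 1], len = 2.
Step 3: result = 2

The answer is 2.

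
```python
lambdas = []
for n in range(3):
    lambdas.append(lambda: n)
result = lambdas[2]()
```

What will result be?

Step 1: The loop creates 3 lambdas, all referencing the same variable n.
Step 2: After the loop, n = 2 (final value).
Step 3: lambdas[2]() looks up n at call time and finds 2. This is the late binding gotcha. result = 2

The answer is 2.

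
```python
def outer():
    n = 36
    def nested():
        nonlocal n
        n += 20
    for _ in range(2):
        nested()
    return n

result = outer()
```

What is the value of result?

Step 1: n = 36.
Step 2: nested() is called 2 times in a loop, each adding 20 via nonlocal.
Step 3: n = 36 + 20 * 2 = 76

The answer is 76.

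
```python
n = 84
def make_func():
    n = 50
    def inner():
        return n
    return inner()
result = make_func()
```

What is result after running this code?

Step 1: n = 84 globally, but make_func() defines n = 50 locally.
Step 2: inner() looks up n. Not in local scope, so checks enclosing scope (make_func) and finds n = 50.
Step 3: result = 50

The answer is 50.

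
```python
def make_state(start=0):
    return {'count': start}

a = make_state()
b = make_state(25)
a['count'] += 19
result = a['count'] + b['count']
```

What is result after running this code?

Step 1: make_state() returns a new dict each call (immutable default 0).
Step 2: a = {'count': 0}, b = {'count': 25}.
Step 3: a['count'] += 19 = 19. result = 19 + 25 = 44

The answer is 44.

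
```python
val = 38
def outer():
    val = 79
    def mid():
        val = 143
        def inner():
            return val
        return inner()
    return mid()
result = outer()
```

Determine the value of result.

Step 1: Three levels of shadowing: global 38, outer 79, mid 143.
Step 2: inner() finds val = 143 in enclosing mid() scope.
Step 3: result = 143

The answer is 143.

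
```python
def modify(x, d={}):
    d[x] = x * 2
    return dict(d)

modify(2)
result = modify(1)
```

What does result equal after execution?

Step 1: Mutable default dict is shared across calls.
Step 2: First call adds 2: 4. Second call adds 1: 2.
Step 3: result = {2: 4, 1: 2}

The answer is {2: 4, 1: 2}.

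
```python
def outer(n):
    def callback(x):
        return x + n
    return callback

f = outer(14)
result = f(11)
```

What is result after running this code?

Step 1: outer(14) creates a closure that captures n = 14.
Step 2: f(11) calls the closure with x = 11, returning 11 + 14 = 25.
Step 3: result = 25

The answer is 25.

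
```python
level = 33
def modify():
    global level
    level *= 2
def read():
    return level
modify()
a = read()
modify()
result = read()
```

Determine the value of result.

Step 1: level = 33.
Step 2: First modify(): level = 33 * 2 = 66.
Step 3: Second modify(): level = 66 * 2 = 132.
Step 4: read() returns 132

The answer is 132.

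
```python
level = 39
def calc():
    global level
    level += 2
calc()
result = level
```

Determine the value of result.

Step 1: level = 39 globally.
Step 2: calc() modifies global level: level += 2 = 41.
Step 3: result = 41

The answer is 41.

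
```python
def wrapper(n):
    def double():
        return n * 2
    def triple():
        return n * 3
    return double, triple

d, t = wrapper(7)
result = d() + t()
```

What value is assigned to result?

Step 1: Both closures capture the same n = 7.
Step 2: d() = 7 * 2 = 14, t() = 7 * 3 = 21.
Step 3: result = 14 + 21 = 35

The answer is 35.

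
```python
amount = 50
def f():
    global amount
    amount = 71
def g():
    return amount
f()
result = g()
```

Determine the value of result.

Step 1: amount = 50.
Step 2: f() sets global amount = 71.
Step 3: g() reads global amount = 71. result = 71

The answer is 71.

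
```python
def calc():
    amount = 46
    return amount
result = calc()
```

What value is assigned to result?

Step 1: calc() defines amount = 46 in its local scope.
Step 2: return amount finds the local variable amount = 46.
Step 3: result = 46

The answer is 46.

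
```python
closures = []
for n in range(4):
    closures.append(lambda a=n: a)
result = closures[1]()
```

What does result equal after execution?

Step 1: Default argument a=n captures n's value at each iteration.
Step 2: closures[1] captured a = 1 when n was 1.
Step 3: result = 1

The answer is 1.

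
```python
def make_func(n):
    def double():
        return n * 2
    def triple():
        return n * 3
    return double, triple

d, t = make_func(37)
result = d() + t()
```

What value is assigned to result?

Step 1: Both closures capture the same n = 37.
Step 2: d() = 37 * 2 = 74, t() = 37 * 3 = 111.
Step 3: result = 74 + 111 = 185

The answer is 185.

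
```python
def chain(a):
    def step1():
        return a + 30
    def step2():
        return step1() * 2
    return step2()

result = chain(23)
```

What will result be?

Step 1: chain(23) captures a = 23.
Step 2: step2() calls step1() which returns 23 + 30 = 53.
Step 3: step2() returns 53 * 2 = 106

The answer is 106.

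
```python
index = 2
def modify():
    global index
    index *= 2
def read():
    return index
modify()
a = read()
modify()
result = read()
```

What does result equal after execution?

Step 1: index = 2.
Step 2: First modify(): index = 2 * 2 = 4.
Step 3: Second modify(): index = 4 * 2 = 8.
Step 4: read() returns 8

The answer is 8.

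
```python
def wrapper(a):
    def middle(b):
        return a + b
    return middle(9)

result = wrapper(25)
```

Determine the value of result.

Step 1: wrapper(25) passes a = 25.
Step 2: middle(9) has b = 9, reads a = 25 from enclosing.
Step 3: result = 25 + 9 = 34

The answer is 34.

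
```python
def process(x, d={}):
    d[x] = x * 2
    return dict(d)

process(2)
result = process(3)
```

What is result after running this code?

Step 1: Mutable default dict is shared across calls.
Step 2: First call adds 2: 4. Second call adds 3: 6.
Step 3: result = {2: 4, 3: 6}

The answer is {2: 4, 3: 6}.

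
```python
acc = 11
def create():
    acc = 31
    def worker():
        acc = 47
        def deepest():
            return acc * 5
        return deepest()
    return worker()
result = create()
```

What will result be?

Step 1: deepest() looks up acc through LEGB: not local, finds acc = 47 in enclosing worker().
Step 2: Returns 47 * 5 = 235.
Step 3: result = 235

The answer is 235.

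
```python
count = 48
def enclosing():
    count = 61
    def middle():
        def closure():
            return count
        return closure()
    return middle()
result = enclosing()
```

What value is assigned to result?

Step 1: enclosing() defines count = 61. middle() and closure() have no local count.
Step 2: closure() checks local (none), enclosing middle() (none), enclosing enclosing() and finds count = 61.
Step 3: result = 61

The answer is 61.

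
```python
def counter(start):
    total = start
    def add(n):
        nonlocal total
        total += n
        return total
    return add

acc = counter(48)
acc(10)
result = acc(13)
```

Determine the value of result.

Step 1: counter(48) creates closure with total = 48.
Step 2: First acc(10): total = 48 + 10 = 58.
Step 3: Second acc(13): total = 58 + 13 = 71. result = 71

The answer is 71.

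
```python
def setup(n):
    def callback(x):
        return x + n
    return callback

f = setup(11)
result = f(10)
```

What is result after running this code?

Step 1: setup(11) creates a closure that captures n = 11.
Step 2: f(10) calls the closure with x = 10, returning 10 + 11 = 21.
Step 3: result = 21

The answer is 21.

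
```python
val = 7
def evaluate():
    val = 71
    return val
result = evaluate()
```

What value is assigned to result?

Step 1: Global val = 7.
Step 2: evaluate() creates local val = 71, shadowing the global.
Step 3: Returns local val = 71. result = 71

The answer is 71.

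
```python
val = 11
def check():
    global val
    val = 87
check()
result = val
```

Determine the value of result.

Step 1: val = 11 globally.
Step 2: check() declares global val and sets it to 87.
Step 3: After check(), global val = 87. result = 87

The answer is 87.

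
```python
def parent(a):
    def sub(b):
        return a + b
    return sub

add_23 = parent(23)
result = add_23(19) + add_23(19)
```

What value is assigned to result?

Step 1: add_23 captures a = 23.
Step 2: add_23(19) = 23 + 19 = 42, called twice.
Step 3: result = 42 + 42 = 84

The answer is 84.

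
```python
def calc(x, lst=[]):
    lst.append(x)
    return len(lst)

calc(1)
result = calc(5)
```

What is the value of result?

Step 1: Mutable default list persists between calls.
Step 2: First call: lst = [1], len = 1. Second call: lst = [1, 5], len = 2.
Step 3: result = 2

The answer is 2.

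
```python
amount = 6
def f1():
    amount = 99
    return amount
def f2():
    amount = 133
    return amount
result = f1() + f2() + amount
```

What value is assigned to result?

Step 1: Each function shadows global amount with its own local.
Step 2: f1() returns 99, f2() returns 133.
Step 3: Global amount = 6 is unchanged. result = 99 + 133 + 6 = 238

The answer is 238.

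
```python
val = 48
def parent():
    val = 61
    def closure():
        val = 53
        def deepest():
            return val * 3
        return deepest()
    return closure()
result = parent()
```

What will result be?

Step 1: deepest() looks up val through LEGB: not local, finds val = 53 in enclosing closure().
Step 2: Returns 53 * 3 = 159.
Step 3: result = 159

The answer is 159.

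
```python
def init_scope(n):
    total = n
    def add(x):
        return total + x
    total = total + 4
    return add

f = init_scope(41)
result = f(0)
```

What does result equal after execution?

Step 1: init_scope(41) sets total = 41, then total = 41 + 4 = 45.
Step 2: Closures capture by reference, so add sees total = 45.
Step 3: f(0) returns 45 + 0 = 45

The answer is 45.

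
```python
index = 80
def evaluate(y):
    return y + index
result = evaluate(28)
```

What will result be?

Step 1: index = 80 is defined globally.
Step 2: evaluate(28) uses parameter y = 28 and looks up index from global scope = 80.
Step 3: result = 28 + 80 = 108

The answer is 108.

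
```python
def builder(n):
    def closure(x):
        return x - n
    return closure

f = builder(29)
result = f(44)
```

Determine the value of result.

Step 1: builder(29) creates a closure capturing n = 29.
Step 2: f(44) computes 44 - 29 = 15.
Step 3: result = 15

The answer is 15.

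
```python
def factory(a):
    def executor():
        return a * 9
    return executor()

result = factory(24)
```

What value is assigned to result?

Step 1: factory(24) binds parameter a = 24.
Step 2: executor() accesses a = 24 from enclosing scope.
Step 3: result = 24 * 9 = 216

The answer is 216.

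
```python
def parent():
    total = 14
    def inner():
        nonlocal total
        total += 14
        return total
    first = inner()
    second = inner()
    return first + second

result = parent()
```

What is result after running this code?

Step 1: total starts at 14.
Step 2: First call: total = 14 + 14 = 28, returns 28.
Step 3: Second call: total = 28 + 14 = 42, returns 42.
Step 4: result = 28 + 42 = 70

The answer is 70.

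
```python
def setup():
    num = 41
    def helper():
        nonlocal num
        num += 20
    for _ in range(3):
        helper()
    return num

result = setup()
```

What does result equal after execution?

Step 1: num = 41.
Step 2: helper() is called 3 times in a loop, each adding 20 via nonlocal.
Step 3: num = 41 + 20 * 3 = 101

The answer is 101.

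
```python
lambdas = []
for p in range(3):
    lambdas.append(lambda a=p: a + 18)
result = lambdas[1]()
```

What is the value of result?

Step 1: Default argument a=p captures p's value at definition time.
Step 2: lambdas[1] was defined when p = 1, so a defaults to 1.
Step 3: result = 1 + 18 = 19 (default arg fixes the late binding issue)

The answer is 19.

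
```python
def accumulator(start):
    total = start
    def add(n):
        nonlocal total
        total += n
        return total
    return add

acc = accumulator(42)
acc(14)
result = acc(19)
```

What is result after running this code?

Step 1: accumulator(42) creates closure with total = 42.
Step 2: First acc(14): total = 42 + 14 = 56.
Step 3: Second acc(19): total = 56 + 19 = 75. result = 75

The answer is 75.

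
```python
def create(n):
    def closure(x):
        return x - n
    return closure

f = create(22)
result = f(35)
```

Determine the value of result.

Step 1: create(22) creates a closure capturing n = 22.
Step 2: f(35) computes 35 - 22 = 13.
Step 3: result = 13

The answer is 13.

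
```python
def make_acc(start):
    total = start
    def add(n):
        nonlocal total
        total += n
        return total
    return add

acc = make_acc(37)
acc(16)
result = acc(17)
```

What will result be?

Step 1: make_acc(37) creates closure with total = 37.
Step 2: First acc(16): total = 37 + 16 = 53.
Step 3: Second acc(17): total = 53 + 17 = 70. result = 70

The answer is 70.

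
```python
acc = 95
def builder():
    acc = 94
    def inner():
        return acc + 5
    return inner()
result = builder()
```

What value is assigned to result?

Step 1: builder() shadows global acc with acc = 94.
Step 2: inner() finds acc = 94 in enclosing scope, computes 94 + 5 = 99.
Step 3: result = 99

The answer is 99.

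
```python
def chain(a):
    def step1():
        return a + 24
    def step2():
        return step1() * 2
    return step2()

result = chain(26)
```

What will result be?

Step 1: chain(26) captures a = 26.
Step 2: step2() calls step1() which returns 26 + 24 = 50.
Step 3: step2() returns 50 * 2 = 100

The answer is 100.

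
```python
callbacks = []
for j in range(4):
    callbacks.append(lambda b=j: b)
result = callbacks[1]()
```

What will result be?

Step 1: Default argument b=j captures j's value at each iteration.
Step 2: callbacks[1] captured b = 1 when j was 1.
Step 3: result = 1

The answer is 1.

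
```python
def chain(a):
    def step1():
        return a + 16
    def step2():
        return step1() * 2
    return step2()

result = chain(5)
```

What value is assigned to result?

Step 1: chain(5) captures a = 5.
Step 2: step2() calls step1() which returns 5 + 16 = 21.
Step 3: step2() returns 21 * 2 = 42

The answer is 42.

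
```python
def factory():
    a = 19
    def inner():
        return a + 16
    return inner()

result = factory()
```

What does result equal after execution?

Step 1: factory() defines a = 19.
Step 2: inner() reads a = 19 from enclosing scope, returns 19 + 16 = 35.
Step 3: result = 35

The answer is 35.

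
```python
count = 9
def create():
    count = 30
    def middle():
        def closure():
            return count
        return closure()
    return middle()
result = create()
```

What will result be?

Step 1: create() defines count = 30. middle() and closure() have no local count.
Step 2: closure() checks local (none), enclosing middle() (none), enclosing create() and finds count = 30.
Step 3: result = 30

The answer is 30.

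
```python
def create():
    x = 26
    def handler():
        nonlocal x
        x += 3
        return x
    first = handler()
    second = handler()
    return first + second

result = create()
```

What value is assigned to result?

Step 1: x starts at 26.
Step 2: First call: x = 26 + 3 = 29, returns 29.
Step 3: Second call: x = 29 + 3 = 32, returns 32.
Step 4: result = 29 + 32 = 61

The answer is 61.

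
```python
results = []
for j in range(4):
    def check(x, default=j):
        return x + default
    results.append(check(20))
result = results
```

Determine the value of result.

Step 1: Default argument default=j is evaluated at function definition time.
Step 2: Each iteration creates check with default = current j value.
Step 3: check(20) returns 20 + default. results = [20, 21, 22, 23]

The answer is [20, 21, 22, 23].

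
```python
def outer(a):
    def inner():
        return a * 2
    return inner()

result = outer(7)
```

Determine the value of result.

Step 1: outer(7) binds parameter a = 7.
Step 2: inner() accesses a = 7 from enclosing scope.
Step 3: result = 7 * 2 = 14

The answer is 14.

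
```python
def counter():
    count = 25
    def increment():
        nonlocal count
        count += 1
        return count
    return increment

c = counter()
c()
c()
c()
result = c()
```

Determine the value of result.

Step 1: counter() creates closure with count = 25.
Step 2: Each c() call increments count via nonlocal. After 4 calls: 25 + 4 = 29.
Step 3: result = 29

The answer is 29.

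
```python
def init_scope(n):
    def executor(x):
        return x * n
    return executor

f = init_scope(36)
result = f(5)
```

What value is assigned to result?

Step 1: init_scope(36) creates a closure capturing n = 36.
Step 2: f(5) computes 5 * 36 = 180.
Step 3: result = 180

The answer is 180.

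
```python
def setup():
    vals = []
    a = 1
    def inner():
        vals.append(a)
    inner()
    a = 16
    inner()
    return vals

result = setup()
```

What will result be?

Step 1: a = 1. inner() appends current a to vals.
Step 2: First inner(): appends 1. Then a = 16.
Step 3: Second inner(): appends 16 (closure sees updated a). result = [1, 16]

The answer is [1, 16].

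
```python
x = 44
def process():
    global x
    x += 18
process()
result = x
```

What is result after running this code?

Step 1: x = 44 globally.
Step 2: process() modifies global x: x += 18 = 62.
Step 3: result = 62

The answer is 62.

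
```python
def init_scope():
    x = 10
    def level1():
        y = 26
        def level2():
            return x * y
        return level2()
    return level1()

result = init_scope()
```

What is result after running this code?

Step 1: x = 10 in init_scope. y = 26 in level1.
Step 2: level2() reads x = 10 and y = 26 from enclosing scopes.
Step 3: result = 10 * 26 = 260

The answer is 260.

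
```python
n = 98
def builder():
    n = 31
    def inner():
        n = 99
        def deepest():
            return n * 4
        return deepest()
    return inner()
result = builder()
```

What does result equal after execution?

Step 1: deepest() looks up n through LEGB: not local, finds n = 99 in enclosing inner().
Step 2: Returns 99 * 4 = 396.
Step 3: result = 396

The answer is 396.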